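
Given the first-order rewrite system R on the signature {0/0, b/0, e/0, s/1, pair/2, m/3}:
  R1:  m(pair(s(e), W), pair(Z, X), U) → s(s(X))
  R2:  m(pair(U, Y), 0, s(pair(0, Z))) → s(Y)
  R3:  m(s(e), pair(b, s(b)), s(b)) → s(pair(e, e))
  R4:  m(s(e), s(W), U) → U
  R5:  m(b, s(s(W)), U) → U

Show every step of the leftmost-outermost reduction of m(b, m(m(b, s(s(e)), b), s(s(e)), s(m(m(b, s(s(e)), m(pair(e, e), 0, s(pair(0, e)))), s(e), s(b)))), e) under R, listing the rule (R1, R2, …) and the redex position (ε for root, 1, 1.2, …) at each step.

e

1. m(b, m(m(b, s(s(e)), b), s(s(e)), s(m(m(b, s(s(e)), m(pair(e, e), 0, s(pair(0, e)))), s(e), s(b)))), e)  →  m(b, m(b, s(s(e)), s(m(m(b, s(s(e)), m(pair(e, e), 0, s(pair(0, e)))), s(e), s(b)))), e)   [R5 at 2.1]
2. m(b, m(b, s(s(e)), s(m(m(b, s(s(e)), m(pair(e, e), 0, s(pair(0, e)))), s(e), s(b)))), e)  →  m(b, s(m(m(b, s(s(e)), m(pair(e, e), 0, s(pair(0, e)))), s(e), s(b))), e)   [R5 at 2]
3. m(b, s(m(m(b, s(s(e)), m(pair(e, e), 0, s(pair(0, e)))), s(e), s(b))), e)  →  m(b, s(m(m(pair(e, e), 0, s(pair(0, e))), s(e), s(b))), e)   [R5 at 2.1.1]
4. m(b, s(m(m(pair(e, e), 0, s(pair(0, e))), s(e), s(b))), e)  →  m(b, s(m(s(e), s(e), s(b))), e)   [R2 at 2.1.1]
5. m(b, s(m(s(e), s(e), s(b))), e)  →  m(b, s(s(b)), e)   [R4 at 2.1]
6. m(b, s(s(b)), e)  →  e   [R5 at ε]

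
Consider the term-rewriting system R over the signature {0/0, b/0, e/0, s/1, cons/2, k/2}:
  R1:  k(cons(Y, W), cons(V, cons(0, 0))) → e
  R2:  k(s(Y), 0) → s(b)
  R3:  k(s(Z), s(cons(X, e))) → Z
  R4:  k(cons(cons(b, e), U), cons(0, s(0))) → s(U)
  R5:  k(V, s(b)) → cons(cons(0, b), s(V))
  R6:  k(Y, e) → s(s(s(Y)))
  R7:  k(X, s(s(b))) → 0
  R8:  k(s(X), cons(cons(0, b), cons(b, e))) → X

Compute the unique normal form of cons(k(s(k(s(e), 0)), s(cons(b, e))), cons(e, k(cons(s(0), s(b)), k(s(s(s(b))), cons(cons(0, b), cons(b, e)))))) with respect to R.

cons(s(b), cons(e, 0))

1. cons(k(s(k(s(e), 0)), s(cons(b, e))), cons(e, k(cons(s(0), s(b)), k(s(s(s(b))), cons(cons(0, b), cons(b, e))))))  →  cons(k(s(e), 0), cons(e, k(cons(s(0), s(b)), k(s(s(s(b))), cons(cons(0, b), cons(b, e))))))   [R3 at 1]
2. cons(k(s(e), 0), cons(e, k(cons(s(0), s(b)), k(s(s(s(b))), cons(cons(0, b), cons(b, e))))))  →  cons(s(b), cons(e, k(cons(s(0), s(b)), k(s(s(s(b))), cons(cons(0, b), cons(b, e))))))   [R2 at 1]
3. cons(s(b), cons(e, k(cons(s(0), s(b)), k(s(s(s(b))), cons(cons(0, b), cons(b, e))))))  →  cons(s(b), cons(e, k(cons(s(0), s(b)), s(s(b)))))   [R8 at 2.2.2]
4. cons(s(b), cons(e, k(cons(s(0), s(b)), s(s(b)))))  →  cons(s(b), cons(e, 0))   [R7 at 2.2]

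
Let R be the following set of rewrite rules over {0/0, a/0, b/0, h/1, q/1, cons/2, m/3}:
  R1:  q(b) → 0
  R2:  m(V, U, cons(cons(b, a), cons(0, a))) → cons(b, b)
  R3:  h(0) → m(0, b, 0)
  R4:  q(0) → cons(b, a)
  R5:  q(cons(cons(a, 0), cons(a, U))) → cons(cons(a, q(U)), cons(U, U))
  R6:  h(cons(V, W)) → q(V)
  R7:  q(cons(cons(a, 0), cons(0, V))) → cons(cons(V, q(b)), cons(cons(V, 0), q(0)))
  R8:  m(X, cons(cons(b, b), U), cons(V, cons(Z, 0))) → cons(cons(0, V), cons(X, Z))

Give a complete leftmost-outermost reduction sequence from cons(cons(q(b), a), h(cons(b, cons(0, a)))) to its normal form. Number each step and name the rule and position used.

cons(cons(0, a), 0)

1. cons(cons(q(b), a), h(cons(b, cons(0, a))))  →  cons(cons(0, a), h(cons(b, cons(0, a))))   [R1 at 1.1]
2. cons(cons(0, a), h(cons(b, cons(0, a))))  →  cons(cons(0, a), q(b))   [R6 at 2]
3. cons(cons(0, a), q(b))  →  cons(cons(0, a), 0)   [R1 at 2]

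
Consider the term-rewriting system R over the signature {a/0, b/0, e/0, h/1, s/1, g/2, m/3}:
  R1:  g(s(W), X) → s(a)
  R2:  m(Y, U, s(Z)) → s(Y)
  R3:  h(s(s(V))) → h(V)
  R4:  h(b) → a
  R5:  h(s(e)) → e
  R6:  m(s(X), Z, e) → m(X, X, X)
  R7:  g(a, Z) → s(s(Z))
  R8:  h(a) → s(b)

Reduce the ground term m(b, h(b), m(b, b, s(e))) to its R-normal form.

s(b)

1. m(b, h(b), m(b, b, s(e)))  →  m(b, a, m(b, b, s(e)))   [R4 at 2]
2. m(b, a, m(b, b, s(e)))  →  m(b, a, s(b))   [R2 at 3]
3. m(b, a, s(b))  →  s(b)   [R2 at ε]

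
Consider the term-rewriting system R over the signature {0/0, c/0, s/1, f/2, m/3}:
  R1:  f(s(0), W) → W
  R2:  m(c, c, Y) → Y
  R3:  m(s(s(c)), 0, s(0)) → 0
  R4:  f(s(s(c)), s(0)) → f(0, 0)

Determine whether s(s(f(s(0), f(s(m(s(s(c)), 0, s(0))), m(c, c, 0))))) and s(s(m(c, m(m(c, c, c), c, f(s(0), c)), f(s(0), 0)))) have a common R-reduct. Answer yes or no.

Reduce t₁ = s(s(f(s(0), f(s(m(s(s(c)), 0, s(0))), m(c, c, 0))))):
1. s(s(f(s(0), f(s(m(s(s(c)), 0, s(0))), m(c, c, 0)))))  →  s(s(f(s(m(s(s(c)), 0, s(0))), m(c, c, 0))))   [R1 at 1.1]
2. s(s(f(s(m(s(s(c)), 0, s(0))), m(c, c, 0))))  →  s(s(f(s(0), m(c, c, 0))))   [R3 at 1.1.1.1]
3. s(s(f(s(0), m(c, c, 0))))  →  s(s(m(c, c, 0)))   [R1 at 1.1]
4. s(s(m(c, c, 0)))  →  s(s(0))   [R2 at 1.1]

Reduce t₂ = s(s(m(c, m(m(c, c, c), c, f(s(0), c)), f(s(0), 0)))):
1. s(s(m(c, m(m(c, c, c), c, f(s(0), c)), f(s(0), 0))))  →  s(s(m(c, m(c, c, f(s(0), c)), f(s(0), 0))))   [R2 at 1.1.2.1]
2. s(s(m(c, m(c, c, f(s(0), c)), f(s(0), 0))))  →  s(s(m(c, f(s(0), c), f(s(0), 0))))   [R2 at 1.1.2]
3. s(s(m(c, f(s(0), c), f(s(0), 0))))  →  s(s(m(c, c, f(s(0), 0))))   [R1 at 1.1.2]
4. s(s(m(c, c, f(s(0), 0))))  →  s(s(f(s(0), 0)))   [R2 at 1.1]
5. s(s(f(s(0), 0)))  →  s(s(0))   [R1 at 1.1]

yes — NF(t₁) = s(s(0)), NF(t₂) = s(s(0))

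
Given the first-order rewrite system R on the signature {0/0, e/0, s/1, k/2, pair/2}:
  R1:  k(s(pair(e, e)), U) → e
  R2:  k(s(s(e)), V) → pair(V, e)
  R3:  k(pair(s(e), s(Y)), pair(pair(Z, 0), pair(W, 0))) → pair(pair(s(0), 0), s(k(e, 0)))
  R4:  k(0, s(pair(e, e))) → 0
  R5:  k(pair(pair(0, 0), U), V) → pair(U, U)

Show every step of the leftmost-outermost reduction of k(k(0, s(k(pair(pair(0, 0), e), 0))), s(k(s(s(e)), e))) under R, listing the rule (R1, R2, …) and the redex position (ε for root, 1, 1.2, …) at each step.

1. k(k(0, s(k(pair(pair(0, 0), e), 0))), s(k(s(s(e)), e)))  →  k(k(0, s(pair(e, e))), s(k(s(s(e)), e)))   [R5 at 1.2.1]
2. k(k(0, s(pair(e, e))), s(k(s(s(e)), e)))  →  k(0, s(k(s(s(e)), e)))   [R4 at 1]
3. k(0, s(k(s(s(e)), e)))  →  k(0, s(pair(e, e)))   [R2 at 2.1]
4. k(0, s(pair(e, e)))  →  0   [R4 at ε]

0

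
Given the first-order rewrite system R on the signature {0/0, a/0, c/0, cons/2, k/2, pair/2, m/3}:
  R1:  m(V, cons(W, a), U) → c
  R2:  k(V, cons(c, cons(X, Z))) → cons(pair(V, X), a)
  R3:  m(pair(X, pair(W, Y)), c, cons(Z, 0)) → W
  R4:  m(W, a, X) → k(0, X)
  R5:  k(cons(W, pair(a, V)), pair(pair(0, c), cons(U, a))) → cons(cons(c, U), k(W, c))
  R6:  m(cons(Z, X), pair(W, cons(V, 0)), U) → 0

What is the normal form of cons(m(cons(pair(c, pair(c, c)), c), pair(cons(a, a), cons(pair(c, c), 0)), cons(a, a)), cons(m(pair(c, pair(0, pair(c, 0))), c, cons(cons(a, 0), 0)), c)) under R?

1. cons(m(cons(pair(c, pair(c, c)), c), pair(cons(a, a), cons(pair(c, c), 0)), cons(a, a)), cons(m(pair(c, pair(0, pair(c, 0))), c, cons(cons(a, 0), 0)), c))  →  cons(0, cons(m(pair(c, pair(0, pair(c, 0))), c, cons(cons(a, 0), 0)), c))   [R6 at 1]
2. cons(0, cons(m(pair(c, pair(0, pair(c, 0))), c, cons(cons(a, 0), 0)), c))  →  cons(0, cons(0, c))   [R3 at 2.1]

cons(0, cons(0, c))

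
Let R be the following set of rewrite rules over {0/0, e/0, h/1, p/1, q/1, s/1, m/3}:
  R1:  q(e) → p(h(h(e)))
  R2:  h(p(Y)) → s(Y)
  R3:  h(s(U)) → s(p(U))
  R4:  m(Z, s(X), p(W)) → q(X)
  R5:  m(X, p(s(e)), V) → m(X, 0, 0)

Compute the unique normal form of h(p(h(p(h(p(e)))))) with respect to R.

1. h(p(h(p(h(p(e))))))  →  s(h(p(h(p(e)))))   [R2 at ε]
2. s(h(p(h(p(e)))))  →  s(s(h(p(e))))   [R2 at 1]
3. s(s(h(p(e))))  →  s(s(s(e)))   [R2 at 1.1]

s(s(s(e)))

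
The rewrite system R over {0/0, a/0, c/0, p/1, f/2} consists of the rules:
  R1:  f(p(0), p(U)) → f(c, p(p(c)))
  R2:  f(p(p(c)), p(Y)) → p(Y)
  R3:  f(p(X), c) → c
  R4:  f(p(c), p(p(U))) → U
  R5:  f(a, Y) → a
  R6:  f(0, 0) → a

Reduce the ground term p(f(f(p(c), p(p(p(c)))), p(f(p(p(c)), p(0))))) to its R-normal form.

1. p(f(f(p(c), p(p(p(c)))), p(f(p(p(c)), p(0)))))  →  p(f(p(c), p(f(p(p(c)), p(0)))))   [R4 at 1.1]
2. p(f(p(c), p(f(p(p(c)), p(0)))))  →  p(f(p(c), p(p(0))))   [R2 at 1.2.1]
3. p(f(p(c), p(p(0))))  →  p(0)   [R4 at 1]

p(0)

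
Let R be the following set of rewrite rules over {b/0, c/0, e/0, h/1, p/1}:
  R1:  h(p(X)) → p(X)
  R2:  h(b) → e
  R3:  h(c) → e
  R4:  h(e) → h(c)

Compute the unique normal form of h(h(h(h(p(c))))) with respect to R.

p(c)

1. h(h(h(h(p(c)))))  →  h(h(h(p(c))))   [R1 at 1.1.1]
2. h(h(h(p(c))))  →  h(h(p(c)))   [R1 at 1.1]
3. h(h(p(c)))  →  h(p(c))   [R1 at 1]
4. h(p(c))  →  p(c)   [R1 at ε]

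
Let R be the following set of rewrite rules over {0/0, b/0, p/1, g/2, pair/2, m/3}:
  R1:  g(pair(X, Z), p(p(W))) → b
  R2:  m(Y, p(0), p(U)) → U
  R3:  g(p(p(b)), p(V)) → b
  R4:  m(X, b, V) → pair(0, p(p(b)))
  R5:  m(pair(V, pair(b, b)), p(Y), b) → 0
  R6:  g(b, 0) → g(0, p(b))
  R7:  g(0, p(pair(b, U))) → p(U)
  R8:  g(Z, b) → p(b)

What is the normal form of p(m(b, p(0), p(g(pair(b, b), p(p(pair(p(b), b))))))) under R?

p(b)

1. p(m(b, p(0), p(g(pair(b, b), p(p(pair(p(b), b)))))))  →  p(g(pair(b, b), p(p(pair(p(b), b)))))   [R2 at 1]
2. p(g(pair(b, b), p(p(pair(p(b), b)))))  →  p(b)   [R1 at 1]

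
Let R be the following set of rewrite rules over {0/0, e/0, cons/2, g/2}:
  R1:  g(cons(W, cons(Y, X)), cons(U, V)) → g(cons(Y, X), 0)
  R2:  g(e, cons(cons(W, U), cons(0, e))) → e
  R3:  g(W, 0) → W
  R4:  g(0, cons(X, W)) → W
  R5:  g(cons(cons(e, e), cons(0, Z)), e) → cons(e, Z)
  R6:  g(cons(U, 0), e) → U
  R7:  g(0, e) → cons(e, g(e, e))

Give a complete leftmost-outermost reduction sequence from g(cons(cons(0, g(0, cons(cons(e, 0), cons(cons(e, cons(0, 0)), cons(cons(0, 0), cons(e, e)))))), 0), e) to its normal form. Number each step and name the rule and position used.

1. g(cons(cons(0, g(0, cons(cons(e, 0), cons(cons(e, cons(0, 0)), cons(cons(0, 0), cons(e, e)))))), 0), e)  →  cons(0, g(0, cons(cons(e, 0), cons(cons(e, cons(0, 0)), cons(cons(0, 0), cons(e, e))))))   [R6 at ε]
2. cons(0, g(0, cons(cons(e, 0), cons(cons(e, cons(0, 0)), cons(cons(0, 0), cons(e, e))))))  →  cons(0, cons(cons(e, cons(0, 0)), cons(cons(0, 0), cons(e, e))))   [R4 at 2]

cons(0, cons(cons(e, cons(0, 0)), cons(cons(0, 0), cons(e, e))))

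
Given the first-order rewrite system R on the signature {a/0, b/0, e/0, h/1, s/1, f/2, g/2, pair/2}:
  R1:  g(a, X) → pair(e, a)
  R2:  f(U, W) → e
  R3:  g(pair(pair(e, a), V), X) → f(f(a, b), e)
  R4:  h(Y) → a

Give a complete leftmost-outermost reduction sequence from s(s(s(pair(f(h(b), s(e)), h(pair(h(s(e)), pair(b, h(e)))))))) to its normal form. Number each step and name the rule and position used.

s(s(s(pair(e, a))))

1. s(s(s(pair(f(h(b), s(e)), h(pair(h(s(e)), pair(b, h(e))))))))  →  s(s(s(pair(e, h(pair(h(s(e)), pair(b, h(e))))))))   [R2 at 1.1.1.1]
2. s(s(s(pair(e, h(pair(h(s(e)), pair(b, h(e))))))))  →  s(s(s(pair(e, a))))   [R4 at 1.1.1.2]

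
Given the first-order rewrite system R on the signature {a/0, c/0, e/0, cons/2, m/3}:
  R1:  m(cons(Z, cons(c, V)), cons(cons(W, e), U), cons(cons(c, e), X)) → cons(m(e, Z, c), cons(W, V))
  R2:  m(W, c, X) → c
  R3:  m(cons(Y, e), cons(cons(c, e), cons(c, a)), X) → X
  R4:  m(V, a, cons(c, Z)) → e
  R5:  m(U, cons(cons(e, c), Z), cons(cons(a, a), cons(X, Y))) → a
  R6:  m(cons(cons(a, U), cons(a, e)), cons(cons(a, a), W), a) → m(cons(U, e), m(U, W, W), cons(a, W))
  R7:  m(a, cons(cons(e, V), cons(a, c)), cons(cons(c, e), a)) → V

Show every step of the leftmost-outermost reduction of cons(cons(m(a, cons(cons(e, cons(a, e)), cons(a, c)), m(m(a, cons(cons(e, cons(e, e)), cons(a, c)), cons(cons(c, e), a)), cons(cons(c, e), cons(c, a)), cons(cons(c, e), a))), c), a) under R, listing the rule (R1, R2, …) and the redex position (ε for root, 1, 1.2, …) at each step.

cons(cons(cons(a, e), c), a)

1. cons(cons(m(a, cons(cons(e, cons(a, e)), cons(a, c)), m(m(a, cons(cons(e, cons(e, e)), cons(a, c)), cons(cons(c, e), a)), cons(cons(c, e), cons(c, a)), cons(cons(c, e), a))), c), a)  →  cons(cons(m(a, cons(cons(e, cons(a, e)), cons(a, c)), m(cons(e, e), cons(cons(c, e), cons(c, a)), cons(cons(c, e), a))), c), a)   [R7 at 1.1.3.1]
2. cons(cons(m(a, cons(cons(e, cons(a, e)), cons(a, c)), m(cons(e, e), cons(cons(c, e), cons(c, a)), cons(cons(c, e), a))), c), a)  →  cons(cons(m(a, cons(cons(e, cons(a, e)), cons(a, c)), cons(cons(c, e), a)), c), a)   [R3 at 1.1.3]
3. cons(cons(m(a, cons(cons(e, cons(a, e)), cons(a, c)), cons(cons(c, e), a)), c), a)  →  cons(cons(cons(a, e), c), a)   [R7 at 1.1]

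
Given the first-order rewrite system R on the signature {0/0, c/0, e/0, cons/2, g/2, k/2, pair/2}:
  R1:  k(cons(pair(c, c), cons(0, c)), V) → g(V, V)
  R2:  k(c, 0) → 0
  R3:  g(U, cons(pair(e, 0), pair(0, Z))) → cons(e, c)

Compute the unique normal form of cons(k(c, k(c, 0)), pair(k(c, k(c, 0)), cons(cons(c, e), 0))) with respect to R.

1. cons(k(c, k(c, 0)), pair(k(c, k(c, 0)), cons(cons(c, e), 0)))  →  cons(k(c, 0), pair(k(c, k(c, 0)), cons(cons(c, e), 0)))   [R2 at 1.2]
2. cons(k(c, 0), pair(k(c, k(c, 0)), cons(cons(c, e), 0)))  →  cons(0, pair(k(c, k(c, 0)), cons(cons(c, e), 0)))   [R2 at 1]
3. cons(0, pair(k(c, k(c, 0)), cons(cons(c, e), 0)))  →  cons(0, pair(k(c, 0), cons(cons(c, e), 0)))   [R2 at 2.1.2]
4. cons(0, pair(k(c, 0), cons(cons(c, e), 0)))  →  cons(0, pair(0, cons(cons(c, e), 0)))   [R2 at 2.1]

cons(0, pair(0, cons(cons(c, e), 0)))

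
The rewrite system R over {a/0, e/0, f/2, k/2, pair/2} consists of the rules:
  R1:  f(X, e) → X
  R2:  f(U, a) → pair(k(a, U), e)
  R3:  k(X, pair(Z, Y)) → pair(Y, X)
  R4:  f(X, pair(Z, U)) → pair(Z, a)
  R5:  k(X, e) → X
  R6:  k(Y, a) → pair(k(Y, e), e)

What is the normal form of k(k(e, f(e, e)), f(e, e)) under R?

e

1. k(k(e, f(e, e)), f(e, e))  →  k(k(e, e), f(e, e))   [R1 at 1.2]
2. k(k(e, e), f(e, e))  →  k(e, f(e, e))   [R5 at 1]
3. k(e, f(e, e))  →  k(e, e)   [R1 at 2]
4. k(e, e)  →  e   [R5 at ε]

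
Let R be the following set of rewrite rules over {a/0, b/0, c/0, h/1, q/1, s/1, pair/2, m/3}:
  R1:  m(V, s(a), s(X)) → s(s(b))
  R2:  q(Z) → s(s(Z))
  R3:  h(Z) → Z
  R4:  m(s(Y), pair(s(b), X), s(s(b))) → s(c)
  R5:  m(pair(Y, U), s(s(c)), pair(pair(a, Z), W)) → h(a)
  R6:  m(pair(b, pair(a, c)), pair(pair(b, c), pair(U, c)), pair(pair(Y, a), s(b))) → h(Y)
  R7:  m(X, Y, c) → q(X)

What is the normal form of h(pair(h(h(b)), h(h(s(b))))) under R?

1. h(pair(h(h(b)), h(h(s(b)))))  →  pair(h(h(b)), h(h(s(b))))   [R3 at ε]
2. pair(h(h(b)), h(h(s(b))))  →  pair(h(b), h(h(s(b))))   [R3 at 1]
3. pair(h(b), h(h(s(b))))  →  pair(b, h(h(s(b))))   [R3 at 1]
4. pair(b, h(h(s(b))))  →  pair(b, h(s(b)))   [R3 at 2]
5. pair(b, h(s(b)))  →  pair(b, s(b))   [R3 at 2]

pair(b, s(b))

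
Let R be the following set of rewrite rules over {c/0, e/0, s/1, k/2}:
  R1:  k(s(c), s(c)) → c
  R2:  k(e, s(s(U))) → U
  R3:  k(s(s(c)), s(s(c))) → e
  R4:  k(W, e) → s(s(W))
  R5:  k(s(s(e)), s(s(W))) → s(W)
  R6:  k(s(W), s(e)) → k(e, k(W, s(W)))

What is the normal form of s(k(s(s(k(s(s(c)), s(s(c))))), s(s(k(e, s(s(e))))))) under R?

1. s(k(s(s(k(s(s(c)), s(s(c))))), s(s(k(e, s(s(e)))))))  →  s(k(s(s(e)), s(s(k(e, s(s(e)))))))   [R3 at 1.1.1.1]
2. s(k(s(s(e)), s(s(k(e, s(s(e)))))))  →  s(s(k(e, s(s(e)))))   [R5 at 1]
3. s(s(k(e, s(s(e)))))  →  s(s(e))   [R2 at 1.1]

s(s(e))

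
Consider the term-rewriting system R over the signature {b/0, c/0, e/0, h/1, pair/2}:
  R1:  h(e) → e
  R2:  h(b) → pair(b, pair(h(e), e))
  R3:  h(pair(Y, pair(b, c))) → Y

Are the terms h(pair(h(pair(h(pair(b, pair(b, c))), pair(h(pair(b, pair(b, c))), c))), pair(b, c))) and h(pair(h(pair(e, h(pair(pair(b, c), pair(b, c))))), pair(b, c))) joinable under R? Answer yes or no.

Reduce t₁ = h(pair(h(pair(h(pair(b, pair(b, c))), pair(h(pair(b, pair(b, c))), c))), pair(b, c))):
1. h(pair(h(pair(h(pair(b, pair(b, c))), pair(h(pair(b, pair(b, c))), c))), pair(b, c)))  →  h(pair(h(pair(b, pair(b, c))), pair(h(pair(b, pair(b, c))), c)))   [R3 at ε]
2. h(pair(h(pair(b, pair(b, c))), pair(h(pair(b, pair(b, c))), c)))  →  h(pair(b, pair(h(pair(b, pair(b, c))), c)))   [R3 at 1.1]
3. h(pair(b, pair(h(pair(b, pair(b, c))), c)))  →  h(pair(b, pair(b, c)))   [R3 at 1.2.1]
4. h(pair(b, pair(b, c)))  →  b   [R3 at ε]

Reduce t₂ = h(pair(h(pair(e, h(pair(pair(b, c), pair(b, c))))), pair(b, c))):
1. h(pair(h(pair(e, h(pair(pair(b, c), pair(b, c))))), pair(b, c)))  →  h(pair(e, h(pair(pair(b, c), pair(b, c)))))   [R3 at ε]
2. h(pair(e, h(pair(pair(b, c), pair(b, c)))))  →  h(pair(e, pair(b, c)))   [R3 at 1.2]
3. h(pair(e, pair(b, c)))  →  e   [R3 at ε]

no — NF(t₁) = b, NF(t₂) = e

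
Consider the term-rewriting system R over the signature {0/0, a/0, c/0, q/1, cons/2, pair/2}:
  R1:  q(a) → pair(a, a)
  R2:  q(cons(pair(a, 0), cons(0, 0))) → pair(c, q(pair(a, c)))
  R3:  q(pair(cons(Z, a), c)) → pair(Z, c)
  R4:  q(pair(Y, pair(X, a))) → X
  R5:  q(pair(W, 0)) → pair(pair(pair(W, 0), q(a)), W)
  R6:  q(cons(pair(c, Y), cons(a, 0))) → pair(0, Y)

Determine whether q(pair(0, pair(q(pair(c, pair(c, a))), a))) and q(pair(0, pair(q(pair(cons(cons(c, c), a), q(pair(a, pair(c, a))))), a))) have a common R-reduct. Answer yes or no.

no — NF(t₁) = c, NF(t₂) = pair(cons(c, c), c)

Reduce t₁ = q(pair(0, pair(q(pair(c, pair(c, a))), a))):
1. q(pair(0, pair(q(pair(c, pair(c, a))), a)))  →  q(pair(c, pair(c, a)))   [R4 at ε]
2. q(pair(c, pair(c, a)))  →  c   [R4 at ε]

Reduce t₂ = q(pair(0, pair(q(pair(cons(cons(c, c), a), q(pair(a, pair(c, a))))), a))):
1. q(pair(0, pair(q(pair(cons(cons(c, c), a), q(pair(a, pair(c, a))))), a)))  →  q(pair(cons(cons(c, c), a), q(pair(a, pair(c, a)))))   [R4 at ε]
2. q(pair(cons(cons(c, c), a), q(pair(a, pair(c, a)))))  →  q(pair(cons(cons(c, c), a), c))   [R4 at 1.2]
3. q(pair(cons(cons(c, c), a), c))  →  pair(cons(c, c), c)   [R3 at ε]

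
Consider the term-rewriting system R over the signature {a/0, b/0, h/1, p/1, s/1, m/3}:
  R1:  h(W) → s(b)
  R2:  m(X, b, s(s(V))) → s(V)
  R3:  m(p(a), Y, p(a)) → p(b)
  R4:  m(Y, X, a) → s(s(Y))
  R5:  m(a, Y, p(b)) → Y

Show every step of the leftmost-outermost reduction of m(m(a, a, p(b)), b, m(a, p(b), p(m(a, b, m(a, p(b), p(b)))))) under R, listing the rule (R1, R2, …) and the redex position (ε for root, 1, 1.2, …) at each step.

1. m(m(a, a, p(b)), b, m(a, p(b), p(m(a, b, m(a, p(b), p(b))))))  →  m(a, b, m(a, p(b), p(m(a, b, m(a, p(b), p(b))))))   [R5 at 1]
2. m(a, b, m(a, p(b), p(m(a, b, m(a, p(b), p(b))))))  →  m(a, b, m(a, p(b), p(m(a, b, p(b)))))   [R5 at 3.3.1.3]
3. m(a, b, m(a, p(b), p(m(a, b, p(b)))))  →  m(a, b, m(a, p(b), p(b)))   [R5 at 3.3.1]
4. m(a, b, m(a, p(b), p(b)))  →  m(a, b, p(b))   [R5 at 3]
5. m(a, b, p(b))  →  b   [R5 at ε]

b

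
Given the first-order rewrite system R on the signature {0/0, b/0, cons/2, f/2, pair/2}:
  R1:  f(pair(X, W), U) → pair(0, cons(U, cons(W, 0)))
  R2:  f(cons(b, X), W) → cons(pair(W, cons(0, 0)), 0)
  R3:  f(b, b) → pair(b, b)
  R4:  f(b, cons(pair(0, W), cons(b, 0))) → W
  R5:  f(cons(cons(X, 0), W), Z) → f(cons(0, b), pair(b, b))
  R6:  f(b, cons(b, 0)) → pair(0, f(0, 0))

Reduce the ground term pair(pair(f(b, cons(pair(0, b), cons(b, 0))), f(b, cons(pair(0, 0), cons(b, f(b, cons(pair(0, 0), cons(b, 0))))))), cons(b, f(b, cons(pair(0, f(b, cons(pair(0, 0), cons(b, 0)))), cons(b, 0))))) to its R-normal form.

pair(pair(b, 0), cons(b, 0))

1. pair(pair(f(b, cons(pair(0, b), cons(b, 0))), f(b, cons(pair(0, 0), cons(b, f(b, cons(pair(0, 0), cons(b, 0))))))), cons(b, f(b, cons(pair(0, f(b, cons(pair(0, 0), cons(b, 0)))), cons(b, 0)))))  →  pair(pair(b, f(b, cons(pair(0, 0), cons(b, f(b, cons(pair(0, 0), cons(b, 0))))))), cons(b, f(b, cons(pair(0, f(b, cons(pair(0, 0), cons(b, 0)))), cons(b, 0)))))   [R4 at 1.1]
2. pair(pair(b, f(b, cons(pair(0, 0), cons(b, f(b, cons(pair(0, 0), cons(b, 0))))))), cons(b, f(b, cons(pair(0, f(b, cons(pair(0, 0), cons(b, 0)))), cons(b, 0)))))  →  pair(pair(b, f(b, cons(pair(0, 0), cons(b, 0)))), cons(b, f(b, cons(pair(0, f(b, cons(pair(0, 0), cons(b, 0)))), cons(b, 0)))))   [R4 at 1.2.2.2.2]
3. pair(pair(b, f(b, cons(pair(0, 0), cons(b, 0)))), cons(b, f(b, cons(pair(0, f(b, cons(pair(0, 0), cons(b, 0)))), cons(b, 0)))))  →  pair(pair(b, 0), cons(b, f(b, cons(pair(0, f(b, cons(pair(0, 0), cons(b, 0)))), cons(b, 0)))))   [R4 at 1.2]
4. pair(pair(b, 0), cons(b, f(b, cons(pair(0, f(b, cons(pair(0, 0), cons(b, 0)))), cons(b, 0)))))  →  pair(pair(b, 0), cons(b, f(b, cons(pair(0, 0), cons(b, 0)))))   [R4 at 2.2]
5. pair(pair(b, 0), cons(b, f(b, cons(pair(0, 0), cons(b, 0)))))  →  pair(pair(b, 0), cons(b, 0))   [R4 at 2.2]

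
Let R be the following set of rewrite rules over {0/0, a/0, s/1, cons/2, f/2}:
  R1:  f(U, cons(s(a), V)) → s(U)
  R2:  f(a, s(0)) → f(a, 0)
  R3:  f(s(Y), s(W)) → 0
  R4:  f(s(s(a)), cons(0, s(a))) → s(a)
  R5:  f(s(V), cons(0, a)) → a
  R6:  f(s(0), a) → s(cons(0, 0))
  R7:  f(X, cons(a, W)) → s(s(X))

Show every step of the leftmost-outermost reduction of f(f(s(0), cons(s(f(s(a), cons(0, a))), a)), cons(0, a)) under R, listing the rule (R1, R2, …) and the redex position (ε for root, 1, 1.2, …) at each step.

1. f(f(s(0), cons(s(f(s(a), cons(0, a))), a)), cons(0, a))  →  f(f(s(0), cons(s(a), a)), cons(0, a))   [R5 at 1.2.1.1]
2. f(f(s(0), cons(s(a), a)), cons(0, a))  →  f(s(s(0)), cons(0, a))   [R1 at 1]
3. f(s(s(0)), cons(0, a))  →  a   [R5 at ε]

a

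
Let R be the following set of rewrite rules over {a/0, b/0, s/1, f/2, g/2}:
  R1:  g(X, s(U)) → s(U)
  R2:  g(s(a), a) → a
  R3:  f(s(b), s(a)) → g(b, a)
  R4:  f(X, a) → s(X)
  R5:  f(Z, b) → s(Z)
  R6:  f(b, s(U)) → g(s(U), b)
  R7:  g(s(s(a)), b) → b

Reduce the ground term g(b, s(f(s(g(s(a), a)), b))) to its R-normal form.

s(s(s(a)))

1. g(b, s(f(s(g(s(a), a)), b)))  →  s(f(s(g(s(a), a)), b))   [R1 at ε]
2. s(f(s(g(s(a), a)), b))  →  s(s(s(g(s(a), a))))   [R5 at 1]
3. s(s(s(g(s(a), a))))  →  s(s(s(a)))   [R2 at 1.1.1]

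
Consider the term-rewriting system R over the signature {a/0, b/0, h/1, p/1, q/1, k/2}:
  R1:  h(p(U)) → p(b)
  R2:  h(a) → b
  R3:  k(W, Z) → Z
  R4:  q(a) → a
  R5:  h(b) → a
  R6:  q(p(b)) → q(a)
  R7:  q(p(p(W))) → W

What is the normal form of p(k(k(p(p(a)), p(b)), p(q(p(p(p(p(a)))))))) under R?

1. p(k(k(p(p(a)), p(b)), p(q(p(p(p(p(a))))))))  →  p(p(q(p(p(p(p(a)))))))   [R3 at 1]
2. p(p(q(p(p(p(p(a)))))))  →  p(p(p(p(a))))   [R7 at 1.1]

p(p(p(p(a))))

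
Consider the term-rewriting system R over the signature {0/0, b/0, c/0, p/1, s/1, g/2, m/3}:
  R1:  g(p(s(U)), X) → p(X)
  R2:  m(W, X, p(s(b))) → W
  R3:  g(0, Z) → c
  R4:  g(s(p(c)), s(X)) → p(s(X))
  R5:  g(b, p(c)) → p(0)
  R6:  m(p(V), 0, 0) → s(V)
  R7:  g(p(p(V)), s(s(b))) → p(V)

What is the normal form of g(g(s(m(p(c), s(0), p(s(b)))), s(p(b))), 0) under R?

p(0)

1. g(g(s(m(p(c), s(0), p(s(b)))), s(p(b))), 0)  →  g(g(s(p(c)), s(p(b))), 0)   [R2 at 1.1.1]
2. g(g(s(p(c)), s(p(b))), 0)  →  g(p(s(p(b))), 0)   [R4 at 1]
3. g(p(s(p(b))), 0)  →  p(0)   [R1 at ε]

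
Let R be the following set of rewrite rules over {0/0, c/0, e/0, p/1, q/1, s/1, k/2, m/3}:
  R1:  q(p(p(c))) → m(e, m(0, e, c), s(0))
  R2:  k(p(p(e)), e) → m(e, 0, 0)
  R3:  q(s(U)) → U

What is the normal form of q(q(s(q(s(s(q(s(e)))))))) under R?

1. q(q(s(q(s(s(q(s(e))))))))  →  q(q(s(s(q(s(e))))))   [R3 at 1]
2. q(q(s(s(q(s(e))))))  →  q(s(q(s(e))))   [R3 at 1]
3. q(s(q(s(e))))  →  q(s(e))   [R3 at ε]
4. q(s(e))  →  e   [R3 at ε]

e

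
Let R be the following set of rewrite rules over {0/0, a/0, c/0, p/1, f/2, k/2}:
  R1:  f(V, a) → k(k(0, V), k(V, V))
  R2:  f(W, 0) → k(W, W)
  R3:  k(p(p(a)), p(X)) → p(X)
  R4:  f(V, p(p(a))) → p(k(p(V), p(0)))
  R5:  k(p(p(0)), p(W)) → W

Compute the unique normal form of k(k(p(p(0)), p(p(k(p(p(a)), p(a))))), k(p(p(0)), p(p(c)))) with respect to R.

p(c)

1. k(k(p(p(0)), p(p(k(p(p(a)), p(a))))), k(p(p(0)), p(p(c))))  →  k(p(k(p(p(a)), p(a))), k(p(p(0)), p(p(c))))   [R5 at 1]
2. k(p(k(p(p(a)), p(a))), k(p(p(0)), p(p(c))))  →  k(p(p(a)), k(p(p(0)), p(p(c))))   [R3 at 1.1]
3. k(p(p(a)), k(p(p(0)), p(p(c))))  →  k(p(p(a)), p(c))   [R5 at 2]
4. k(p(p(a)), p(c))  →  p(c)   [R3 at ε]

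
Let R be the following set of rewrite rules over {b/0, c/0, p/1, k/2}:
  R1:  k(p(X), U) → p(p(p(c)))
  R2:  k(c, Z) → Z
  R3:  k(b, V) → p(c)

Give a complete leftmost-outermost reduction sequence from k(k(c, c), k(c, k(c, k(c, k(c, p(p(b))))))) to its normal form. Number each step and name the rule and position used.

p(p(b))

1. k(k(c, c), k(c, k(c, k(c, k(c, p(p(b)))))))  →  k(c, k(c, k(c, k(c, k(c, p(p(b)))))))   [R2 at 1]
2. k(c, k(c, k(c, k(c, k(c, p(p(b)))))))  →  k(c, k(c, k(c, k(c, p(p(b))))))   [R2 at ε]
3. k(c, k(c, k(c, k(c, p(p(b))))))  →  k(c, k(c, k(c, p(p(b)))))   [R2 at ε]
4. k(c, k(c, k(c, p(p(b)))))  →  k(c, k(c, p(p(b))))   [R2 at ε]
5. k(c, k(c, p(p(b))))  →  k(c, p(p(b)))   [R2 at ε]
6. k(c, p(p(b)))  →  p(p(b))   [R2 at ε]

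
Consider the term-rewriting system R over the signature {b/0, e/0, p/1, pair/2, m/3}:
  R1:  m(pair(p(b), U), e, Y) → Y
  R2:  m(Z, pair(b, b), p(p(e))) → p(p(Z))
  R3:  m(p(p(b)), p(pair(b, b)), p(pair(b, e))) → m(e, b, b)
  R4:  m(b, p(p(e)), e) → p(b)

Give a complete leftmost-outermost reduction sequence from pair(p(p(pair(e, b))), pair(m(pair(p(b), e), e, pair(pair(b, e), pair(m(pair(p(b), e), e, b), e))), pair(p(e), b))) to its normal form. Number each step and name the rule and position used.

pair(p(p(pair(e, b))), pair(pair(pair(b, e), pair(b, e)), pair(p(e), b)))

1. pair(p(p(pair(e, b))), pair(m(pair(p(b), e), e, pair(pair(b, e), pair(m(pair(p(b), e), e, b), e))), pair(p(e), b)))  →  pair(p(p(pair(e, b))), pair(pair(pair(b, e), pair(m(pair(p(b), e), e, b), e)), pair(p(e), b)))   [R1 at 2.1]
2. pair(p(p(pair(e, b))), pair(pair(pair(b, e), pair(m(pair(p(b), e), e, b), e)), pair(p(e), b)))  →  pair(p(p(pair(e, b))), pair(pair(pair(b, e), pair(b, e)), pair(p(e), b)))   [R1 at 2.1.2.1]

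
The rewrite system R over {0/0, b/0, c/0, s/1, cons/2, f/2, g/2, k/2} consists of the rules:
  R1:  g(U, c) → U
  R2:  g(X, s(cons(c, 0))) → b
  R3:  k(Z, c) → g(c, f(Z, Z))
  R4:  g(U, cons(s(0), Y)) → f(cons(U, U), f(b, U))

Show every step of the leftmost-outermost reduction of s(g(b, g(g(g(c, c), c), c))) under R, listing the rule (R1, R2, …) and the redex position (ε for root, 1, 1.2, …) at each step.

1. s(g(b, g(g(g(c, c), c), c)))  →  s(g(b, g(g(c, c), c)))   [R1 at 1.2]
2. s(g(b, g(g(c, c), c)))  →  s(g(b, g(c, c)))   [R1 at 1.2]
3. s(g(b, g(c, c)))  →  s(g(b, c))   [R1 at 1.2]
4. s(g(b, c))  →  s(b)   [R1 at 1]

s(b)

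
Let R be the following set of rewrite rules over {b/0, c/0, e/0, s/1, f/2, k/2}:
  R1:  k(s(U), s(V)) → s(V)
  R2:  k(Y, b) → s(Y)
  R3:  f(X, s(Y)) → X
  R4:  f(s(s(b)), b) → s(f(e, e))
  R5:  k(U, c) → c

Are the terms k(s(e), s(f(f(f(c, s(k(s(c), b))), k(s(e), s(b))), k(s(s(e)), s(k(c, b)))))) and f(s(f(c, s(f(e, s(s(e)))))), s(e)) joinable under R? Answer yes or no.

yes — NF(t₁) = s(c), NF(t₂) = s(c)

Reduce t₁ = k(s(e), s(f(f(f(c, s(k(s(c), b))), k(s(e), s(b))), k(s(s(e)), s(k(c, b)))))):
1. k(s(e), s(f(f(f(c, s(k(s(c), b))), k(s(e), s(b))), k(s(s(e)), s(k(c, b))))))  →  s(f(f(f(c, s(k(s(c), b))), k(s(e), s(b))), k(s(s(e)), s(k(c, b)))))   [R1 at ε]
2. s(f(f(f(c, s(k(s(c), b))), k(s(e), s(b))), k(s(s(e)), s(k(c, b)))))  →  s(f(f(c, k(s(e), s(b))), k(s(s(e)), s(k(c, b)))))   [R3 at 1.1.1]
3. s(f(f(c, k(s(e), s(b))), k(s(s(e)), s(k(c, b)))))  →  s(f(f(c, s(b)), k(s(s(e)), s(k(c, b)))))   [R1 at 1.1.2]
4. s(f(f(c, s(b)), k(s(s(e)), s(k(c, b)))))  →  s(f(c, k(s(s(e)), s(k(c, b)))))   [R3 at 1.1]
5. s(f(c, k(s(s(e)), s(k(c, b)))))  →  s(f(c, s(k(c, b))))   [R1 at 1.2]
6. s(f(c, s(k(c, b))))  →  s(c)   [R3 at 1]

Reduce t₂ = f(s(f(c, s(f(e, s(s(e)))))), s(e)):
1. f(s(f(c, s(f(e, s(s(e)))))), s(e))  →  s(f(c, s(f(e, s(s(e))))))   [R3 at ε]
2. s(f(c, s(f(e, s(s(e))))))  →  s(c)   [R3 at 1]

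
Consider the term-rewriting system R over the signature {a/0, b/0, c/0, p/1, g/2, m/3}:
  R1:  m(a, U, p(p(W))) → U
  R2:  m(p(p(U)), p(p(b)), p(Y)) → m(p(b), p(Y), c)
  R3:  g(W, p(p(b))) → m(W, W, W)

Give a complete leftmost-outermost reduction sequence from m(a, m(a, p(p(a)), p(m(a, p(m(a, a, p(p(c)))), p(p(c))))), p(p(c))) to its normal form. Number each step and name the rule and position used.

p(p(a))

1. m(a, m(a, p(p(a)), p(m(a, p(m(a, a, p(p(c)))), p(p(c))))), p(p(c)))  →  m(a, p(p(a)), p(m(a, p(m(a, a, p(p(c)))), p(p(c)))))   [R1 at ε]
2. m(a, p(p(a)), p(m(a, p(m(a, a, p(p(c)))), p(p(c)))))  →  m(a, p(p(a)), p(p(m(a, a, p(p(c))))))   [R1 at 3.1]
3. m(a, p(p(a)), p(p(m(a, a, p(p(c))))))  →  p(p(a))   [R1 at ε]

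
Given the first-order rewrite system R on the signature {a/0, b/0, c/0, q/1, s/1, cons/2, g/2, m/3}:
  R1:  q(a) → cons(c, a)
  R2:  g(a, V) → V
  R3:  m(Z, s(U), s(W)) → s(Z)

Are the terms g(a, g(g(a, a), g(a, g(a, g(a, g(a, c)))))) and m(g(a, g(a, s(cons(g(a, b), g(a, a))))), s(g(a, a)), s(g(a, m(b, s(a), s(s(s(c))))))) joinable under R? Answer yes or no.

no — NF(t₁) = c, NF(t₂) = s(s(cons(b, a)))

Reduce t₁ = g(a, g(g(a, a), g(a, g(a, g(a, g(a, c)))))):
1. g(a, g(g(a, a), g(a, g(a, g(a, g(a, c))))))  →  g(g(a, a), g(a, g(a, g(a, g(a, c)))))   [R2 at ε]
2. g(g(a, a), g(a, g(a, g(a, g(a, c)))))  →  g(a, g(a, g(a, g(a, g(a, c)))))   [R2 at 1]
3. g(a, g(a, g(a, g(a, g(a, c)))))  →  g(a, g(a, g(a, g(a, c))))   [R2 at ε]
4. g(a, g(a, g(a, g(a, c))))  →  g(a, g(a, g(a, c)))   [R2 at ε]
5. g(a, g(a, g(a, c)))  →  g(a, g(a, c))   [R2 at ε]
6. g(a, g(a, c))  →  g(a, c)   [R2 at ε]
7. g(a, c)  →  c   [R2 at ε]

Reduce t₂ = m(g(a, g(a, s(cons(g(a, b), g(a, a))))), s(g(a, a)), s(g(a, m(b, s(a), s(s(s(c))))))):
1. m(g(a, g(a, s(cons(g(a, b), g(a, a))))), s(g(a, a)), s(g(a, m(b, s(a), s(s(s(c)))))))  →  s(g(a, g(a, s(cons(g(a, b), g(a, a))))))   [R3 at ε]
2. s(g(a, g(a, s(cons(g(a, b), g(a, a))))))  →  s(g(a, s(cons(g(a, b), g(a, a)))))   [R2 at 1]
3. s(g(a, s(cons(g(a, b), g(a, a)))))  →  s(s(cons(g(a, b), g(a, a))))   [R2 at 1]
4. s(s(cons(g(a, b), g(a, a))))  →  s(s(cons(b, g(a, a))))   [R2 at 1.1.1]
5. s(s(cons(b, g(a, a))))  →  s(s(cons(b, a)))   [R2 at 1.1.2]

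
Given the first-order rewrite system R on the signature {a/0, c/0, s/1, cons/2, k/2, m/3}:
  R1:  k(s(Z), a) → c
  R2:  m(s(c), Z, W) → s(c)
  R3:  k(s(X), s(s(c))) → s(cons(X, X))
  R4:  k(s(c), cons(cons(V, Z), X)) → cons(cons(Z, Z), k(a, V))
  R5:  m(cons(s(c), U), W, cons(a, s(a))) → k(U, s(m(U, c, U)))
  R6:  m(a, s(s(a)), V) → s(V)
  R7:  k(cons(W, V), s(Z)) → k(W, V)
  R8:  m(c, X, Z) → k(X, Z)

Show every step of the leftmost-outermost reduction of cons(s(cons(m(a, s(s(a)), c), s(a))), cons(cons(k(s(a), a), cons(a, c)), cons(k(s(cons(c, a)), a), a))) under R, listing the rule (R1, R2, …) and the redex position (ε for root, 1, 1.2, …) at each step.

cons(s(cons(s(c), s(a))), cons(cons(c, cons(a, c)), cons(c, a)))

1. cons(s(cons(m(a, s(s(a)), c), s(a))), cons(cons(k(s(a), a), cons(a, c)), cons(k(s(cons(c, a)), a), a)))  →  cons(s(cons(s(c), s(a))), cons(cons(k(s(a), a), cons(a, c)), cons(k(s(cons(c, a)), a), a)))   [R6 at 1.1.1]
2. cons(s(cons(s(c), s(a))), cons(cons(k(s(a), a), cons(a, c)), cons(k(s(cons(c, a)), a), a)))  →  cons(s(cons(s(c), s(a))), cons(cons(c, cons(a, c)), cons(k(s(cons(c, a)), a), a)))   [R1 at 2.1.1]
3. cons(s(cons(s(c), s(a))), cons(cons(c, cons(a, c)), cons(k(s(cons(c, a)), a), a)))  →  cons(s(cons(s(c), s(a))), cons(cons(c, cons(a, c)), cons(c, a)))   [R1 at 2.2.1]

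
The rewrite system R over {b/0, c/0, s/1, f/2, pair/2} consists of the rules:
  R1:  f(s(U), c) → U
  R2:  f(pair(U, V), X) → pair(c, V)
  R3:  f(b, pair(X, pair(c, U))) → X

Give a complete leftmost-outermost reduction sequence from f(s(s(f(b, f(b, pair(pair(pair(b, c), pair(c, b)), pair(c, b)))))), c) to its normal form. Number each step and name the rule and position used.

1. f(s(s(f(b, f(b, pair(pair(pair(b, c), pair(c, b)), pair(c, b)))))), c)  →  s(f(b, f(b, pair(pair(pair(b, c), pair(c, b)), pair(c, b)))))   [R1 at ε]
2. s(f(b, f(b, pair(pair(pair(b, c), pair(c, b)), pair(c, b)))))  →  s(f(b, pair(pair(b, c), pair(c, b))))   [R3 at 1.2]
3. s(f(b, pair(pair(b, c), pair(c, b))))  →  s(pair(b, c))   [R3 at 1]

s(pair(b, c))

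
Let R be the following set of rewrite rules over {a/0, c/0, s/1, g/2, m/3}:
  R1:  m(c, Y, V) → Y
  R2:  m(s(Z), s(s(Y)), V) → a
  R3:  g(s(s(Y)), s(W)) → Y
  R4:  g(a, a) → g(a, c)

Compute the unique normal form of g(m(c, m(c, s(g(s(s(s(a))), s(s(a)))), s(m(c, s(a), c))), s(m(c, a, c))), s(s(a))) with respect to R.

1. g(m(c, m(c, s(g(s(s(s(a))), s(s(a)))), s(m(c, s(a), c))), s(m(c, a, c))), s(s(a)))  →  g(m(c, s(g(s(s(s(a))), s(s(a)))), s(m(c, s(a), c))), s(s(a)))   [R1 at 1]
2. g(m(c, s(g(s(s(s(a))), s(s(a)))), s(m(c, s(a), c))), s(s(a)))  →  g(s(g(s(s(s(a))), s(s(a)))), s(s(a)))   [R1 at 1]
3. g(s(g(s(s(s(a))), s(s(a)))), s(s(a)))  →  g(s(s(a)), s(s(a)))   [R3 at 1.1]
4. g(s(s(a)), s(s(a)))  →  a   [R3 at ε]

a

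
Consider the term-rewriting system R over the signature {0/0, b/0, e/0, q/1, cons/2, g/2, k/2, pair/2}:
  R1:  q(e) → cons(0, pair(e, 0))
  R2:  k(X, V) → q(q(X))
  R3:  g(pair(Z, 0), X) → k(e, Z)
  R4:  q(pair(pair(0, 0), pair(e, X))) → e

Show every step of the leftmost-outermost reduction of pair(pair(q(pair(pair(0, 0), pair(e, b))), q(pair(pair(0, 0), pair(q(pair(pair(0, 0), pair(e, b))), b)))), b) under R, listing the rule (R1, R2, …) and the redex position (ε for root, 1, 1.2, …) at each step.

1. pair(pair(q(pair(pair(0, 0), pair(e, b))), q(pair(pair(0, 0), pair(q(pair(pair(0, 0), pair(e, b))), b)))), b)  →  pair(pair(e, q(pair(pair(0, 0), pair(q(pair(pair(0, 0), pair(e, b))), b)))), b)   [R4 at 1.1]
2. pair(pair(e, q(pair(pair(0, 0), pair(q(pair(pair(0, 0), pair(e, b))), b)))), b)  →  pair(pair(e, q(pair(pair(0, 0), pair(e, b)))), b)   [R4 at 1.2.1.2.1]
3. pair(pair(e, q(pair(pair(0, 0), pair(e, b)))), b)  →  pair(pair(e, e), b)   [R4 at 1.2]

pair(pair(e, e), b)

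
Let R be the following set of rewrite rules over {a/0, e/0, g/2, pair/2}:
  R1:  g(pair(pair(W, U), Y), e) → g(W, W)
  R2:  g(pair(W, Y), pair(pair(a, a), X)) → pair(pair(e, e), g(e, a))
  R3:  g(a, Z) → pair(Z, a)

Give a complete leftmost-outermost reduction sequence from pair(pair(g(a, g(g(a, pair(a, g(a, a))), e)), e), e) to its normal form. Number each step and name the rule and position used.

1. pair(pair(g(a, g(g(a, pair(a, g(a, a))), e)), e), e)  →  pair(pair(pair(g(g(a, pair(a, g(a, a))), e), a), e), e)   [R3 at 1.1]
2. pair(pair(pair(g(g(a, pair(a, g(a, a))), e), a), e), e)  →  pair(pair(pair(g(pair(pair(a, g(a, a)), a), e), a), e), e)   [R3 at 1.1.1.1]
3. pair(pair(pair(g(pair(pair(a, g(a, a)), a), e), a), e), e)  →  pair(pair(pair(g(a, a), a), e), e)   [R1 at 1.1.1]
4. pair(pair(pair(g(a, a), a), e), e)  →  pair(pair(pair(pair(a, a), a), e), e)   [R3 at 1.1.1]

pair(pair(pair(pair(a, a), a), e), e)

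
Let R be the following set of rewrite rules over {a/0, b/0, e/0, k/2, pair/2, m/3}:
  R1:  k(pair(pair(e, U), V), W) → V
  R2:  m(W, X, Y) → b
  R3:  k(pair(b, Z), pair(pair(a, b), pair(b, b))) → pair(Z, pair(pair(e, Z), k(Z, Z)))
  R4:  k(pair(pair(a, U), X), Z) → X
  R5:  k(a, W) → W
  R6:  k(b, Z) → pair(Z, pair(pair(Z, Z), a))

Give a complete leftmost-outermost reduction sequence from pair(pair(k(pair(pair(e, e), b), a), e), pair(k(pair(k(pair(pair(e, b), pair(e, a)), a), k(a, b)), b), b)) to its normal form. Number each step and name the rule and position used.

pair(pair(b, e), pair(b, b))

1. pair(pair(k(pair(pair(e, e), b), a), e), pair(k(pair(k(pair(pair(e, b), pair(e, a)), a), k(a, b)), b), b))  →  pair(pair(b, e), pair(k(pair(k(pair(pair(e, b), pair(e, a)), a), k(a, b)), b), b))   [R1 at 1.1]
2. pair(pair(b, e), pair(k(pair(k(pair(pair(e, b), pair(e, a)), a), k(a, b)), b), b))  →  pair(pair(b, e), pair(k(pair(pair(e, a), k(a, b)), b), b))   [R1 at 2.1.1.1]
3. pair(pair(b, e), pair(k(pair(pair(e, a), k(a, b)), b), b))  →  pair(pair(b, e), pair(k(a, b), b))   [R1 at 2.1]
4. pair(pair(b, e), pair(k(a, b), b))  →  pair(pair(b, e), pair(b, b))   [R5 at 2.1]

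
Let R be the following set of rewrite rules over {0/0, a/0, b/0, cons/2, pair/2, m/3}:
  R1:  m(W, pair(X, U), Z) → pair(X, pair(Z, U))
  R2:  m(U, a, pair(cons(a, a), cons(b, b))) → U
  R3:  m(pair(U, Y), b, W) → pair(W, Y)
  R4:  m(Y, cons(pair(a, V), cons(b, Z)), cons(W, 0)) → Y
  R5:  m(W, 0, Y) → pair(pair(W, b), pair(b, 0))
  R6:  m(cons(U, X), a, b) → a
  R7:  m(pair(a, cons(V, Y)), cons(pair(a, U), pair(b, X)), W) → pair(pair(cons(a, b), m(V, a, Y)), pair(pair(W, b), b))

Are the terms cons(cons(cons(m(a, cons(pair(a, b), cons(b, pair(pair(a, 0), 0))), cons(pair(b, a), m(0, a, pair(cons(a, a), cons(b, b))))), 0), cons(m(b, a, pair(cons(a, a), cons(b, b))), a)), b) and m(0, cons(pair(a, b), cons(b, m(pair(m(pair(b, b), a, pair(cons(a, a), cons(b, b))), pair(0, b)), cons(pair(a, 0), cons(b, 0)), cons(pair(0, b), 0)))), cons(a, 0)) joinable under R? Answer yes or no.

Reduce t₁ = cons(cons(cons(m(a, cons(pair(a, b), cons(b, pair(pair(a, 0), 0))), cons(pair(b, a), m(0, a, pair(cons(a, a), cons(b, b))))), 0), cons(m(b, a, pair(cons(a, a), cons(b, b))), a)), b):
1. cons(cons(cons(m(a, cons(pair(a, b), cons(b, pair(pair(a, 0), 0))), cons(pair(b, a), m(0, a, pair(cons(a, a), cons(b, b))))), 0), cons(m(b, a, pair(cons(a, a), cons(b, b))), a)), b)  →  cons(cons(cons(m(a, cons(pair(a, b), cons(b, pair(pair(a, 0), 0))), cons(pair(b, a), 0)), 0), cons(m(b, a, pair(cons(a, a), cons(b, b))), a)), b)   [R2 at 1.1.1.3.2]
2. cons(cons(cons(m(a, cons(pair(a, b), cons(b, pair(pair(a, 0), 0))), cons(pair(b, a), 0)), 0), cons(m(b, a, pair(cons(a, a), cons(b, b))), a)), b)  →  cons(cons(cons(a, 0), cons(m(b, a, pair(cons(a, a), cons(b, b))), a)), b)   [R4 at 1.1.1]
3. cons(cons(cons(a, 0), cons(m(b, a, pair(cons(a, a), cons(b, b))), a)), b)  →  cons(cons(cons(a, 0), cons(b, a)), b)   [R2 at 1.2.1]

Reduce t₂ = m(0, cons(pair(a, b), cons(b, m(pair(m(pair(b, b), a, pair(cons(a, a), cons(b, b))), pair(0, b)), cons(pair(a, 0), cons(b, 0)), cons(pair(0, b), 0)))), cons(a, 0)):
1. m(0, cons(pair(a, b), cons(b, m(pair(m(pair(b, b), a, pair(cons(a, a), cons(b, b))), pair(0, b)), cons(pair(a, 0), cons(b, 0)), cons(pair(0, b), 0)))), cons(a, 0))  →  0   [R4 at ε]

no — NF(t₁) = cons(cons(cons(a, 0), cons(b, a)), b), NF(t₂) = 0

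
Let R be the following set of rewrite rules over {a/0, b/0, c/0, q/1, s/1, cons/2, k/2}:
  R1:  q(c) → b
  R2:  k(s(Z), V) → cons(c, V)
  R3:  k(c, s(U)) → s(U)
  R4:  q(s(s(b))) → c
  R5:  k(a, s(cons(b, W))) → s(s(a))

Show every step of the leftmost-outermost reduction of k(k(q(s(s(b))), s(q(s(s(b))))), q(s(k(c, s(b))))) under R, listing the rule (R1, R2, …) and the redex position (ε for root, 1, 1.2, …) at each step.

cons(c, c)

1. k(k(q(s(s(b))), s(q(s(s(b))))), q(s(k(c, s(b)))))  →  k(k(c, s(q(s(s(b))))), q(s(k(c, s(b)))))   [R4 at 1.1]
2. k(k(c, s(q(s(s(b))))), q(s(k(c, s(b)))))  →  k(s(q(s(s(b)))), q(s(k(c, s(b)))))   [R3 at 1]
3. k(s(q(s(s(b)))), q(s(k(c, s(b)))))  →  cons(c, q(s(k(c, s(b)))))   [R2 at ε]
4. cons(c, q(s(k(c, s(b)))))  →  cons(c, q(s(s(b))))   [R3 at 2.1.1]
5. cons(c, q(s(s(b))))  →  cons(c, c)   [R4 at 2]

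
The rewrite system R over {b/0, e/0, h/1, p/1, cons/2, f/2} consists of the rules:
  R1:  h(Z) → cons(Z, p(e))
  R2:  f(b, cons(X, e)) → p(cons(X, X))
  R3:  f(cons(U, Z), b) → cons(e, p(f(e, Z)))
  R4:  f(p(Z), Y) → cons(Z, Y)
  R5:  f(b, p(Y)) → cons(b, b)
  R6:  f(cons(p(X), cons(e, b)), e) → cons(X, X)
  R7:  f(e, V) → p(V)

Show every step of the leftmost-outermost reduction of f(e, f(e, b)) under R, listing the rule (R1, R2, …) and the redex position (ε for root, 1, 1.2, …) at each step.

1. f(e, f(e, b))  →  p(f(e, b))   [R7 at ε]
2. p(f(e, b))  →  p(p(b))   [R7 at 1]

p(p(b))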